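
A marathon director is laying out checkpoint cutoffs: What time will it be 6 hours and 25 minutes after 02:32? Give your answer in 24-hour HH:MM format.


Start time: 02:32
Adding: 6 hours 25 minutes
Minutes: 32 + 25 = 57
Hours: 2 + 6 + 0 = 8
Result: 08:57

08:57


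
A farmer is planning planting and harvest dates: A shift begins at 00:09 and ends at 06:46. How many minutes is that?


Start time: 00:09 = 9 minutes from midnight
End time: 06:46 = 406 minutes from midnight
Difference: 406 - 9 = 397 minutes
That is 6 hours and 37 minutes

397


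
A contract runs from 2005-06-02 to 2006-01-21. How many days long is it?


Start date: 2005-06-02
End date: 2006-01-21
Jun 2005: +29 days
Jul 2005: +31 days
Aug 2005: +31 days
... (5 more months)
Total: 233 days

233


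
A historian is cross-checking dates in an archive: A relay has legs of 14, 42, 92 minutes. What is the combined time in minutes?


Durations: 14, 42, 92
Running sum: 14
+ 42 = 56
+ 92 = 148
Total duration: 148 minutes
That is 2 hours and 28 minutes

148


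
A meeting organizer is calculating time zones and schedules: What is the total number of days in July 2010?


Month: July
Year: 2010
July is a 31-day month
Total: 31 days

31


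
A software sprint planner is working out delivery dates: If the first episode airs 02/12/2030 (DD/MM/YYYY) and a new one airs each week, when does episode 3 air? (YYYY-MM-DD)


First occurrence: 2030-12-02 (occurrence 1)
Each occurrence is 7 days after the previous.
Occurrence 3 is 2 weeks after the first.
2 weeks = 14 days
2030-12-02 + 14 days = 2030-12-16

2030-12-16


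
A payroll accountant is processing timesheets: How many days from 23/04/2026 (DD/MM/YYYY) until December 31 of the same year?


Start: April 23, 2026
End: December 31, 2026
Days left in April: 7
May: 31
June: 30
July: 31
August: 31
... plus remaining months
Sum of remaining months: 245
Total: 7 + 245 = 252

252


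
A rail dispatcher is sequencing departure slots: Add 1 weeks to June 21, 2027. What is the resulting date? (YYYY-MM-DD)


Start: 2027-06-21
Weeks to add: 1
Convert to days: 1 x 7 = 7 days
Add 7 days to 2027-06-21
Result: 2027-06-28

2027-06-28


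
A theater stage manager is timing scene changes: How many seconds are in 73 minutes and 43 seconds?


Minutes: 73
Extra seconds: 43
Seconds per minute: 60
Minutes to seconds: 73 x 60 = 4380
Total: 4380 + 43 = 4423

4423


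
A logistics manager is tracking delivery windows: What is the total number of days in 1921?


Year: 1921
Check leap year rules:
Divisible by 4? No
1921 is not a leap year
Days: 365

365


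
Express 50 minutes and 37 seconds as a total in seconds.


Minutes: 50
Seconds: 37
Convert minutes to seconds: 50 x 60 = 3000
Add remaining seconds: 3000 + 37 = 3037

3037


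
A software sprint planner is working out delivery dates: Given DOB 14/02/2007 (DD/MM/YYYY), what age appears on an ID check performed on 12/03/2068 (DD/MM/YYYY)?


Birth: 2007-02-14
Reference: 2068-03-12
Year difference: 2068 - 2007 = 61
Has birthday (02-14) occurred by 03-12? Yes
Age in full years: 61

61


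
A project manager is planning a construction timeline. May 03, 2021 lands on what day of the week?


Date: 2021-05-03
January 1, 2021 is a Friday
Day of year: 123
Offset from Jan 1: 122 days
122 mod 7 = 3
Result: Monday

Monday


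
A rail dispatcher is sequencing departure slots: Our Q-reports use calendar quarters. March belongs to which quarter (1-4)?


Month: March (month 3)
Q1: January-March (months 1-3)
Q2: April-June (months 4-6)
Q3: July-September (months 7-9)
Q4: October-December (months 10-12)
Month 3 falls in Q1

1


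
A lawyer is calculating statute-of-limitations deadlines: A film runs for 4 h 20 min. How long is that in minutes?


Hours: 4
Minutes: 20
Convert hours to minutes: 4 x 60 = 240
Add remaining minutes: 240 + 20 = 260

260


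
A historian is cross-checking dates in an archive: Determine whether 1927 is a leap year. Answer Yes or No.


Year: 1927
Divisible by 4? 1927 / 4 = 481.75 -> No
Not divisible by 4, so NOT a leap year

No


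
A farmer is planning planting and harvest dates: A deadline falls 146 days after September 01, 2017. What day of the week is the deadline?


Start: 2017-09-01 (Friday)
Step 1 - find target date: add 146 days
  2017-09-01 + 146 days = 2018-01-25
Step 2 - day of week:
  146 mod 7 = 6
  Friday + 6 days -> Thursday
Result: Thursday (2018-01-25)

Thursday


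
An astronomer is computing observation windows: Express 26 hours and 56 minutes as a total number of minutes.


Hours: 26
Extra minutes: 56
Minutes per hour: 60
Hours to minutes: 26 x 60 = 1560
Total: 1560 + 56 = 1616

1616


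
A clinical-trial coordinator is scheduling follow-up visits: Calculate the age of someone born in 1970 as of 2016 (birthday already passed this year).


Birth year: 1970
Current year: 2016
Age = current year - birth year
Age = 2016 - 1970 = 46

46


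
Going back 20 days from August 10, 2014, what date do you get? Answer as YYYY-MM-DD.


Start: 2014-08-10
Subtracting 20 days
Days already passed in August: 10
After going back through August: 10 more days to subtract
July 2014 has 31 days, need 10
Result: 2014-07-21

2014-07-21


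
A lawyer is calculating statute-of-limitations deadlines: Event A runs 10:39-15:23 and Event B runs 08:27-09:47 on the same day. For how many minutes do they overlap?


Interval A: [639, 923] minutes from midnight
Interval B: [507, 587] minutes from midnight
Overlap start = max(639, 507) = 639
Overlap end = min(923, 587) = 587
End <= start, so the intervals do not overlap: 0 minutes

0


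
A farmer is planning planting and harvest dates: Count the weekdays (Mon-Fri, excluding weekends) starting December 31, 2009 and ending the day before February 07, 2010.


Start: 2009-12-31 (Thursday)
End (exclusive): 2010-02-07 (Sunday)
Total calendar days: 38
Full weeks: 38 // 7 = 5 -> 25 weekdays
Remaining 3 days starting on Thursday:
  Thu(w), Fri(w), Sat(-) -> 2 weekdays
Total business days: 25 + 2 = 27

27


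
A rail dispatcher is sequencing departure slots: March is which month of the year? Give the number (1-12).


Calendar month order:
2. February
3. March <--
4. April
March is month number 3

3


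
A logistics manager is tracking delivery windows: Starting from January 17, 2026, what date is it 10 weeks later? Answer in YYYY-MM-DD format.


Start: 2026-01-17
Weeks to add: 10
Convert to days: 10 x 7 = 70 days
Add 70 days to 2026-01-17
Result: 2026-03-28

2026-03-28


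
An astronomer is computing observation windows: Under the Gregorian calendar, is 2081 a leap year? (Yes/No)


Year: 2081
Divisible by 4? 2081 / 4 = 520.25 -> No
Not divisible by 4, so NOT a leap year

No


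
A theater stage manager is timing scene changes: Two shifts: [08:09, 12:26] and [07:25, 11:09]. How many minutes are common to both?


Interval A: [489, 746] minutes from midnight
Interval B: [445, 669] minutes from midnight
Overlap start = max(489, 445) = 489
Overlap end = min(746, 669) = 669
Overlap = 669 - 489 = 180 minutes

180


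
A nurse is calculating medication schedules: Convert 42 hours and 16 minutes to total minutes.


Hours: 42
Extra minutes: 16
Minutes per hour: 60
Hours to minutes: 42 x 60 = 2520
Total: 2520 + 16 = 2536

2536


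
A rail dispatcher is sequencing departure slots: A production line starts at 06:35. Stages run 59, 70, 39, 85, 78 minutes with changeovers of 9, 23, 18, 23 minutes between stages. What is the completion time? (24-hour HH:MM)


Start: 06:35 = 395 min from midnight
  after task 1 (59 min): 07:34
  after break (9 min): 07:43
  after task 2 (70 min): 08:53
  after break (23 min): 09:16
  after task 3 (39 min): 09:55
  after break (18 min): 10:13
  after task 4 (85 min): 11:38
  after break (23 min): 12:01
  after task 5 (78 min): 13:19
Total elapsed: 404 minutes
End time: 13:19

13:19


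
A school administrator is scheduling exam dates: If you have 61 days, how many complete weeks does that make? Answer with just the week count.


Total days: 61
Days per week: 7
Division: 61 / 7 = 8 remainder 5
Complete weeks: 8
Remaining days: 5

8


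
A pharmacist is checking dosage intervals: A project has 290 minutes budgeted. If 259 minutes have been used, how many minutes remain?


Total budget: 290 minutes
Time used: 259 minutes
Remaining: 290 - 259 = 31 minutes
Percent used: 89.3%
Percent remaining: 10.7%

31


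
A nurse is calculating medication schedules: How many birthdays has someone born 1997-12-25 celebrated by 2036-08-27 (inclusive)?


Birth: 1997-12-25
Reference: 2036-08-27
Year difference: 2036 - 1997 = 39
Has birthday (12-25) occurred by 08-27? No
Birthday not yet reached this year -> subtract 1
Age in full years: 38

38


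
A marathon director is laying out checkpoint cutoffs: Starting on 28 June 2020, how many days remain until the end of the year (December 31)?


Start: June 28, 2020
End: December 31, 2020
Days left in June: 2
July: 31
August: 31
September: 30
October: 31
... plus remaining months
Sum of remaining months: 184
Total: 2 + 184 = 186

186


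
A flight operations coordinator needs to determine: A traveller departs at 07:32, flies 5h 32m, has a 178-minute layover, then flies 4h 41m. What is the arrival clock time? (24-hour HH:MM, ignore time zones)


Depart: 07:32
Leg 1: +332 min -> 13:04
Layover: +178 min -> 16:02
Leg 2: +281 min -> 20:43
Total travel: 791 minutes = 13h 11m
Arrival: 20:43

20:43


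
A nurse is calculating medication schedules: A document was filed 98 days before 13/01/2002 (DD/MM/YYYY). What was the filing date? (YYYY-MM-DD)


Start: 2002-01-13
Subtracting 98 days
Days already passed in January: 13
After going back through January: 85 more days to subtract
December 2001: 31 days, 54 remaining
November 2001: 30 days, 24 remaining
October 2001 has 31 days, need 24
Result: 2001-10-07

2001-10-07


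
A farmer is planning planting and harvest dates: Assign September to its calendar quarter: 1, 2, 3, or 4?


Month: September (month 9)
Q1: January-March (months 1-3)
Q2: April-June (months 4-6)
Q3: July-September (months 7-9)
Q4: October-December (months 10-12)
Month 9 falls in Q3

3


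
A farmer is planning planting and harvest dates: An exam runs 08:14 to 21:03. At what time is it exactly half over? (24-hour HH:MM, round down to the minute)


Start time: 08:14 = 494 minutes from midnight
End time: 21:03 = 1263 minutes from midnight
Sum: 494 + 1263 = 1757
Midpoint: 1757 / 2 = 878 minutes
Convert: 878 / 60 = 14 hours, 38 minutes
Result: 14:38

14:38


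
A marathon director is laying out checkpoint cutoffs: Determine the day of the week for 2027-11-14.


Date: 2027-11-14
January 1, 2027 is a Friday
Day of year: 318
Offset from Jan 1: 317 days
317 mod 7 = 2
Result: Sunday

Sunday


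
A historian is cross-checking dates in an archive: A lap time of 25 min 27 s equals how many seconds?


Minutes: 25
Seconds: 27
Convert minutes to seconds: 25 x 60 = 1500
Add remaining seconds: 1500 + 27 = 1527

1527


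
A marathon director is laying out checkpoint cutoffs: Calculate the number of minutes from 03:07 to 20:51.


Start time: 03:07 = 187 minutes from midnight
End time: 20:51 = 1251 minutes from midnight
Difference: 1251 - 187 = 1064 minutes
That is 17 hours and 44 minutes

1064


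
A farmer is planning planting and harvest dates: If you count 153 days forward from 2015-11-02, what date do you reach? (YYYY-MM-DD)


Start: 2015-11-02
Adding 153 days
Days remaining in November: 28
After November: 125 days still to add
December 2015: 31 days, 94 remaining
January 2016: 31 days, 63 remaining
February 2016: 29 days, 34 remaining
March 2016: 31 days, 3 remaining
Result: 2016-04-03

2016-04-03


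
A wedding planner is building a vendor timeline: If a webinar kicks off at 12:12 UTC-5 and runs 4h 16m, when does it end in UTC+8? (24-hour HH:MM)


Start: 12:12 in UTC-5
Step 1 - add duration:
  minutes: 12 + 16 = 28
  hours: 12 + 4 + 0 = 16
  end in UTC-5: 16:28
Step 2 - convert UTC-5 -> UTC+8:
  offset difference: 8 - (-5) = 13 hours
  16 + (13) = 29 -> mod 24 = 5
Result: 05:28 in UTC+8

05:28


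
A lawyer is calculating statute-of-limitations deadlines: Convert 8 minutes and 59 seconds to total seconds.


Minutes: 8
Extra seconds: 59
Seconds per minute: 60
Minutes to seconds: 8 x 60 = 480
Total: 480 + 59 = 539

539


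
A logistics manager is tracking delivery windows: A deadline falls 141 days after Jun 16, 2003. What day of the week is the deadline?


Start: 2003-06-16 (Monday)
Step 1 - find target date: add 141 days
  2003-06-16 + 141 days = 2003-11-04
Step 2 - day of week:
  141 mod 7 = 1
  Monday + 1 days -> Tuesday
Result: Tuesday (2003-11-04)

Tuesday


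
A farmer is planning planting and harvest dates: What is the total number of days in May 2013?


Month: May
Year: 2013
May is a 31-day month
Total: 31 days

31


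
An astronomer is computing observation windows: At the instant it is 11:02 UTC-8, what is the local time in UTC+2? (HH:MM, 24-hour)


Local time: 11:02 at UTC-8 (offset -8h)
Target zone: UTC+2 (offset 2h)
Difference: 2 - (-8) = 10 hours
Calculation: 11 + (10) = 21
Result: 21:02

21:02


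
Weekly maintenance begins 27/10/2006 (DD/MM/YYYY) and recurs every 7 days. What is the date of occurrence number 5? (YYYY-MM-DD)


First occurrence: 2006-10-27 (occurrence 1)
Each occurrence is 7 days after the previous.
Occurrence 5 is 4 weeks after the first.
4 weeks = 28 days
2006-10-27 + 28 days = 2006-11-24

2006-11-24


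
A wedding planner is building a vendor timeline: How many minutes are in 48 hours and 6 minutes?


Hours: 48
Minutes: 6
Convert hours to minutes: 48 x 60 = 2880
Add remaining minutes: 2880 + 6 = 2886

2886


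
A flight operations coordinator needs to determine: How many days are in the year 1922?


Year: 1922
Check leap year rules:
Divisible by 4? No
1922 is not a leap year
Days: 365

365


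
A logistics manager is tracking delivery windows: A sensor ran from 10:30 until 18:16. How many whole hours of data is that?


Start: 10:30
End: 18:16
Hour difference: 18 - 10 = 8 hours
Minute difference: 16 - 30 = -14 minutes
Total minutes: 466
Complete hours: 466 / 60 = 7 (remainder 46)

7


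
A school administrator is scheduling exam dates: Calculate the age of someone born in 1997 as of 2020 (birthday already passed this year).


Birth year: 1997
Current year: 2020
Age = current year - birth year
Age = 2020 - 1997 = 23

23


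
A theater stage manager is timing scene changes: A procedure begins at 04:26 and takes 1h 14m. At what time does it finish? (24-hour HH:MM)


Start time: 04:26
Adding: 1 hours 14 minutes
Minutes: 26 + 14 = 40
Hours: 4 + 1 + 0 = 5
Result: 05:40

05:40


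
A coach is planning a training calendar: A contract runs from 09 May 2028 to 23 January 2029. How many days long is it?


Start date: 2028-05-09
End date: 2029-01-23
May 2028: +23 days
Jun 2028: +30 days
Jul 2028: +31 days
... (6 more months)
Total: 259 days

259


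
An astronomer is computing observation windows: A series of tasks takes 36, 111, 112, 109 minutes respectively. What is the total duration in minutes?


Durations: 36, 111, 112, 109
Running sum: 36
+ 111 = 147
+ 112 = 259
+ 109 = 368
Total duration: 368 minutes
That is 6 hours and 8 minutes

368


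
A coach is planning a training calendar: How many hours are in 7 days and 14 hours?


Days: 7
Extra hours: 14
Hours per day: 24
Days to hours: 7 x 24 = 168
Total: 168 + 14 = 182

182


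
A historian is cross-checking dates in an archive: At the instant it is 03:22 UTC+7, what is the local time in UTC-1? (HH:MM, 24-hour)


Local time: 03:22 at UTC+7 (offset 7h)
Target zone: UTC-1 (offset -1h)
Difference: -1 - (7) = -8 hours
Calculation: 3 + (-8) = -5
Wraparound: (-5) mod 24 = 19
Result: 19:22

19:22


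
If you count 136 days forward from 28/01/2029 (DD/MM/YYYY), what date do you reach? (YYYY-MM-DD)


Start: 2029-01-28
Adding 136 days
Days remaining in January: 3
After January: 133 days still to add
February 2029: 28 days, 105 remaining
March 2029: 31 days, 74 remaining
April 2029: 30 days, 44 remaining
May 2029: 31 days, 13 remaining
Result: 2029-06-13

2029-06-13


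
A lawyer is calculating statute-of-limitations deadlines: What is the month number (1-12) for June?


Calendar month order:
5. May
6. June <--
7. July
June is month number 6

6


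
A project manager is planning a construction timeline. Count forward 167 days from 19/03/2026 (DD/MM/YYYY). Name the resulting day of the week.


Start: 2026-03-19 (Thursday)
Step 1 - find target date: add 167 days
  2026-03-19 + 167 days = 2026-09-02
Step 2 - day of week:
  167 mod 7 = 6
  Thursday + 6 days -> Wednesday
Result: Wednesday (2026-09-02)

Wednesday


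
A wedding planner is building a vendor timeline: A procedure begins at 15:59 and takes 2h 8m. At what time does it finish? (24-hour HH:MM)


Start time: 15:59
Adding: 2 hours 8 minutes
Minutes: 59 + 8 = 67
Minute overflow: 67 >= 60, so carry 1 hour, minutes = 7
Hours: 15 + 2 + 1 = 18
Result: 18:07

18:07


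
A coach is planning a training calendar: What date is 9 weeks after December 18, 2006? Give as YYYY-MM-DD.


Start: 2006-12-18
Weeks to add: 9
Convert to days: 9 x 7 = 63 days
Add 63 days to 2006-12-18
Result: 2007-02-19

2007-02-19


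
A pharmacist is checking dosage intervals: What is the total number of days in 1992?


Year: 1992
Check leap year rules:
Divisible by 4? Yes
Divisible by 100? No
1992 is a leap year
Days: 366

366


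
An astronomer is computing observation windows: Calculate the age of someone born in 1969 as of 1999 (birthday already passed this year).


Birth year: 1969
Current year: 1999
Age = current year - birth year
Age = 1999 - 1969 = 30

30


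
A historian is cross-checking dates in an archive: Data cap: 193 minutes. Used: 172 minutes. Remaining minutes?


Total budget: 193 minutes
Time used: 172 minutes
Remaining: 193 - 172 = 21 minutes
Percent used: 89.1%
Percent remaining: 10.9%

21


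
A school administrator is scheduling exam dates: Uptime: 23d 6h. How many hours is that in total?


Days: 23
Extra hours: 6
Hours per day: 24
Days to hours: 23 x 24 = 552
Total: 552 + 6 = 558

558


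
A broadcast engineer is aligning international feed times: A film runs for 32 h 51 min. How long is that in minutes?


Hours: 32
Minutes: 51
Convert hours to minutes: 32 x 60 = 1920
Add remaining minutes: 1920 + 51 = 1971

1971


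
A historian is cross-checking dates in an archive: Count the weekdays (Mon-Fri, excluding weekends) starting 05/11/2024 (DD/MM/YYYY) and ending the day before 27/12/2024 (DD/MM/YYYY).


Start: 2024-11-05 (Tuesday)
End (exclusive): 2024-12-27 (Friday)
Total calendar days: 52
Full weeks: 52 // 7 = 7 -> 35 weekdays
Remaining 3 days starting on Tuesday:
  Tue(w), Wed(w), Thu(w) -> 3 weekdays
Total business days: 35 + 3 = 38

38


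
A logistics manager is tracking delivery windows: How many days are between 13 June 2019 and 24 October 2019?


Start date: 2019-06-13
End date: 2019-10-24
Jun 2019: +18 days
Jul 2019: +31 days
Aug 2019: +31 days
Sep 2019: +30 days
Oct 2019: +23 days
Total: 133 days

133


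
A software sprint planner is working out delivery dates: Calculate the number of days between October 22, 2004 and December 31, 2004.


Start: October 22, 2004
End: December 31, 2004
Days left in October: 9
November: 30
December: 31
Sum of remaining months: 61
Total: 9 + 61 = 70

70


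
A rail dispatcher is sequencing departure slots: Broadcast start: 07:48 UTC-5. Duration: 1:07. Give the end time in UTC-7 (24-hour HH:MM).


Start: 07:48 in UTC-5
Step 1 - add duration:
  minutes: 48 + 7 = 55
  hours: 7 + 1 + 0 = 8
  end in UTC-5: 08:55
Step 2 - convert UTC-5 -> UTC-7:
  offset difference: -7 - (-5) = -2 hours
  8 + (-2) = 6 -> mod 24 = 6
Result: 06:55 in UTC-7

06:55


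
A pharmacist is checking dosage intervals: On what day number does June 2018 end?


Month: June
Year: 2018
June is a 30-day month
Total: 30 days

30


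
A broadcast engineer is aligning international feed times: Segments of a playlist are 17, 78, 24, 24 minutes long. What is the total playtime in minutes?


Durations: 17, 78, 24, 24
Running sum: 17
+ 78 = 95
+ 24 = 119
+ 24 = 143
Total duration: 143 minutes
That is 2 hours and 23 minutes

143


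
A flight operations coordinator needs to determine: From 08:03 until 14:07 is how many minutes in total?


Start time: 08:03 = 483 minutes from midnight
End time: 14:07 = 847 minutes from midnight
Difference: 847 - 483 = 364 minutes
That is 6 hours and 4 minutes

364


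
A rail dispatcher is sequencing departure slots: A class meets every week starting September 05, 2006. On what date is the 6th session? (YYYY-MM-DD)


First occurrence: 2006-09-05 (occurrence 1)
Each occurrence is 7 days after the previous.
Occurrence 6 is 5 weeks after the first.
5 weeks = 35 days
2006-09-05 + 35 days = 2006-10-10

2006-10-10


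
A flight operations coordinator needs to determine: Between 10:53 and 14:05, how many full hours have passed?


Start: 10:53
End: 14:05
Hour difference: 14 - 10 = 4 hours
Minute difference: 5 - 53 = -48 minutes
Total minutes: 192
Complete hours: 192 / 60 = 3 (remainder 12)

3


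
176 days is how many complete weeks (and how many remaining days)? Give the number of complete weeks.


Total days: 176
Days per week: 7
Division: 176 / 7 = 25 remainder 1
Complete weeks: 25
Remaining days: 1

25


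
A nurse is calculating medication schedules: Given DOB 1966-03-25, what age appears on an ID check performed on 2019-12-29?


Birth: 1966-03-25
Reference: 2019-12-29
Year difference: 2019 - 1966 = 53
Has birthday (03-25) occurred by 12-29? Yes
Age in full years: 53

53


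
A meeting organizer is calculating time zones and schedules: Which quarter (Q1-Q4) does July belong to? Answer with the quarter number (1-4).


Month: July (month 7)
Q1: January-March (months 1-3)
Q2: April-June (months 4-6)
Q3: July-September (months 7-9)
Q4: October-December (months 10-12)
Month 7 falls in Q3

3


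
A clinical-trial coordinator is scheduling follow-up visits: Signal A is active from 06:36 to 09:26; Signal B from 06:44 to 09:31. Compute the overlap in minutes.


Interval A: [396, 566] minutes from midnight
Interval B: [404, 571] minutes from midnight
Overlap start = max(396, 404) = 404
Overlap end = min(566, 571) = 566
Overlap = 566 - 404 = 162 minutes

162


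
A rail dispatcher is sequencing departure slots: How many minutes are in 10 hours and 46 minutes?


Hours: 10
Extra minutes: 46
Minutes per hour: 60
Hours to minutes: 10 x 60 = 600
Total: 600 + 46 = 646

646


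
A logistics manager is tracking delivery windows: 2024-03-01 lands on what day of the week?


Date: 2024-03-01
January 1, 2024 is a Monday
Day of year: 61
Offset from Jan 1: 60 days
60 mod 7 = 4
Result: Friday

Friday


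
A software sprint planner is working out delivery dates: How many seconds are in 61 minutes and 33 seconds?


Minutes: 61
Seconds: 33
Convert minutes to seconds: 61 x 60 = 3660
Add remaining seconds: 3660 + 33 = 3693

3693


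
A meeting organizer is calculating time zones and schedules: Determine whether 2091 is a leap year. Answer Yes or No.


Year: 2091
Divisible by 4? 2091 / 4 = 522.75 -> No
Not divisible by 4, so NOT a leap year

No


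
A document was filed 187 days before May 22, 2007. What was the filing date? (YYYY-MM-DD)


Start: 2007-05-22
Subtracting 187 days
Days already passed in May: 22
After going back through May: 165 more days to subtract
April 2007: 30 days, 135 remaining
March 2007: 31 days, 104 remaining
February 2007: 28 days, 76 remaining
January 2007: 31 days, 45 remaining
Result: 2006-11-16

2006-11-16


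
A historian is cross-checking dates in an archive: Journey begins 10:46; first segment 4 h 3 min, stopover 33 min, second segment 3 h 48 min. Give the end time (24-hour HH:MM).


Depart: 10:46
Leg 1: +243 min -> 14:49
Layover: +33 min -> 15:22
Leg 2: +228 min -> 19:10
Total travel: 504 minutes = 8h 24m
Arrival: 19:10

19:10


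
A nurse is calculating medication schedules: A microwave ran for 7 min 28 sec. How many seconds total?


Minutes: 7
Extra seconds: 28
Seconds per minute: 60
Minutes to seconds: 7 x 60 = 420
Total: 420 + 28 = 448

448


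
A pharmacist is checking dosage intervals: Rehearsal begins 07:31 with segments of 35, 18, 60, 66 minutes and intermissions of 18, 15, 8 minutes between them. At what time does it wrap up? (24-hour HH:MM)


Start: 07:31 = 451 min from midnight
  after task 1 (35 min): 08:06
  after break (18 min): 08:24
  after task 2 (18 min): 08:42
  after break (15 min): 08:57
  after task 3 (60 min): 09:57
  after break (8 min): 10:05
  after task 4 (66 min): 11:11
Total elapsed: 220 minutes
End time: 11:11

11:11


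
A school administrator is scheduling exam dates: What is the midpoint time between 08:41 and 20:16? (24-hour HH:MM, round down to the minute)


Start time: 08:41 = 521 minutes from midnight
End time: 20:16 = 1216 minutes from midnight
Sum: 521 + 1216 = 1737
Midpoint: 1737 / 2 = 868 minutes
Convert: 868 / 60 = 14 hours, 28 minutes
Result: 14:28

14:28


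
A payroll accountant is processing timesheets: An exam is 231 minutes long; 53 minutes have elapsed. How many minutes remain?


Total budget: 231 minutes
Time used: 53 minutes
Remaining: 231 - 53 = 178 minutes
Percent used: 22.9%
Percent remaining: 77.1%

178


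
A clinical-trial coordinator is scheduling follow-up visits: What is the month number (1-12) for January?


Calendar month order:
1. January <--
2. February
January is month number 1

1


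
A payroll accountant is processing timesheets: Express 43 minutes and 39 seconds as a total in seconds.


Minutes: 43
Seconds: 39
Convert minutes to seconds: 43 x 60 = 2580
Add remaining seconds: 2580 + 39 = 2619

2619


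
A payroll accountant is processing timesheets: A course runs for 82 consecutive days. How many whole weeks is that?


Total days: 82
Days per week: 7
Division: 82 / 7 = 11 remainder 5
Complete weeks: 11
Remaining days: 5

11


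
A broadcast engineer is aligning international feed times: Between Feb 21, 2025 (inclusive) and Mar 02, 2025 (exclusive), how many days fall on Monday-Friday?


Start: 2025-02-21 (Friday)
End (exclusive): 2025-03-02 (Sunday)
Total calendar days: 9
Full weeks: 9 // 7 = 1 -> 5 weekdays
Remaining 2 days starting on Friday:
  Fri(w), Sat(-) -> 1 weekdays
Total business days: 5 + 1 = 6

6


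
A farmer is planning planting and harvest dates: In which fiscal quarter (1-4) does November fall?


Month: November (month 11)
Q1: January-March (months 1-3)
Q2: April-June (months 4-6)
Q3: July-September (months 7-9)
Q4: October-December (months 10-12)
Month 11 falls in Q4

4


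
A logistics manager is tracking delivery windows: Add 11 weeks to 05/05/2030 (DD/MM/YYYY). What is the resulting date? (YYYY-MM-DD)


Start: 2030-05-05
Weeks to add: 11
Convert to days: 11 x 7 = 77 days
Add 77 days to 2030-05-05
Result: 2030-07-21

2030-07-21


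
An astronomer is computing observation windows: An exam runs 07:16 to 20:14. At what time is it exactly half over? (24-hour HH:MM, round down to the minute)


Start time: 07:16 = 436 minutes from midnight
End time: 20:14 = 1214 minutes from midnight
Sum: 436 + 1214 = 1650
Midpoint: 1650 / 2 = 825 minutes
Convert: 825 / 60 = 13 hours, 45 minutes
Result: 13:45

13:45


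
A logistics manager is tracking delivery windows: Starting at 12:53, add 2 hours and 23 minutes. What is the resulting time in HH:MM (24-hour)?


Start time: 12:53
Adding: 2 hours 23 minutes
Minutes: 53 + 23 = 76
Minute overflow: 76 >= 60, so carry 1 hour, minutes = 16
Hours: 12 + 2 + 1 = 15
Result: 15:16

15:16


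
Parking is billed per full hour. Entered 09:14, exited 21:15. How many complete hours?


Start: 09:14
End: 21:15
Hour difference: 21 - 9 = 12 hours
Minute difference: 15 - 14 = 1 minutes
Total minutes: 721
Complete hours: 721 / 60 = 12 (remainder 1)

12


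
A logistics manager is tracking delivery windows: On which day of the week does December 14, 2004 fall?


Date: 2004-12-14
January 1, 2004 is a Thursday
Day of year: 349
Offset from Jan 1: 348 days
348 mod 7 = 5
Result: Tuesday

Tuesday


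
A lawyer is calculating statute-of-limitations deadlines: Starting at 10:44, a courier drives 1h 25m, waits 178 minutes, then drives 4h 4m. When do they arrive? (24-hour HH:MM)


Depart: 10:44
Leg 1: +85 min -> 12:09
Layover: +178 min -> 15:07
Leg 2: +244 min -> 19:11
Total travel: 507 minutes = 8h 27m
Arrival: 19:11

19:11


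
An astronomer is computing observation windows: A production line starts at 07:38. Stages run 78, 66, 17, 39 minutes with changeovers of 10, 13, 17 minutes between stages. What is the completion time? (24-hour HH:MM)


Start: 07:38 = 458 min from midnight
  after task 1 (78 min): 08:56
  after break (10 min): 09:06
  after task 2 (66 min): 10:12
  after break (13 min): 10:25
  after task 3 (17 min): 10:42
  after break (17 min): 10:59
  after task 4 (39 min): 11:38
Total elapsed: 240 minutes
End time: 11:38

11:38


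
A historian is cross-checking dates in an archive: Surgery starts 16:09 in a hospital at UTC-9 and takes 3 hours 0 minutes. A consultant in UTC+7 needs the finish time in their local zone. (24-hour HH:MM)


Start: 16:09 in UTC-9
Step 1 - add duration:
  minutes: 9 + 0 = 9
  hours: 16 + 3 + 0 = 19
  end in UTC-9: 19:09
Step 2 - convert UTC-9 -> UTC+7:
  offset difference: 7 - (-9) = 16 hours
  19 + (16) = 35 -> mod 24 = 11
Result: 11:09 in UTC+7

11:09


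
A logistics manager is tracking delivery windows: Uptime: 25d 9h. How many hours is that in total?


Days: 25
Extra hours: 9
Hours per day: 24
Days to hours: 25 x 24 = 600
Total: 600 + 9 = 609

609


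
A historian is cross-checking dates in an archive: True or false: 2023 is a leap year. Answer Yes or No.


Year: 2023
Divisible by 4? 2023 / 4 = 505.75 -> No
Not divisible by 4, so NOT a leap year

No


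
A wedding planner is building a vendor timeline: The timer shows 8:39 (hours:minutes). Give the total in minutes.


Hours: 8
Minutes: 39
Convert hours to minutes: 8 x 60 = 480
Add remaining minutes: 480 + 39 = 519

519


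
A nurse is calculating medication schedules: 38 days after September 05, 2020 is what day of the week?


Start: 2020-09-05 (Saturday)
Step 1 - find target date: add 38 days
  2020-09-05 + 38 days = 2020-10-13
Step 2 - day of week:
  38 mod 7 = 3
  Saturday + 3 days -> Tuesday
Result: Tuesday (2020-10-13)

Tuesday


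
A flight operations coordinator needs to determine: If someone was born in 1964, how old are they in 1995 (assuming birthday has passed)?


Birth year: 1964
Current year: 1995
Age = current year - birth year
Age = 1995 - 1964 = 31

31


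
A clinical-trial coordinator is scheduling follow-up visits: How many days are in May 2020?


Month: May
Year: 2020
May is a 31-day month
Total: 31 days

31


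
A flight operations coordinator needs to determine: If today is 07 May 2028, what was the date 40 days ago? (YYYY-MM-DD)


Start: 2028-05-07
Subtracting 40 days
Days already passed in May: 7
After going back through May: 33 more days to subtract
April 2028: 30 days, 3 remaining
March 2028 has 31 days, need 3
Result: 2028-03-28

2028-03-28


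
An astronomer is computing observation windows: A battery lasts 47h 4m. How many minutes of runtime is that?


Hours: 47
Extra minutes: 4
Minutes per hour: 60
Hours to minutes: 47 x 60 = 2820
Total: 2820 + 4 = 2824

2824


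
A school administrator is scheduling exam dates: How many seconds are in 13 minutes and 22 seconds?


Minutes: 13
Extra seconds: 22
Seconds per minute: 60
Minutes to seconds: 13 x 60 = 780
Total: 780 + 22 = 802

802


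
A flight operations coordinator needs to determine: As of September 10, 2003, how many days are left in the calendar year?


Start: September 10, 2003
End: December 31, 2003
Days left in September: 20
October: 31
November: 30
December: 31
Sum of remaining months: 92
Total: 20 + 92 = 112

112


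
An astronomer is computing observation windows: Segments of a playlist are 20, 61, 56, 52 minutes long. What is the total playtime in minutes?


Durations: 20, 61, 56, 52
Running sum: 20
+ 61 = 81
+ 56 = 137
+ 52 = 189
Total duration: 189 minutes
That is 3 hours and 9 minutes

189


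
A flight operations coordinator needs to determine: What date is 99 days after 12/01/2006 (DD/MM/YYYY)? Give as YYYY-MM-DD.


Start: 2006-01-12
Adding 99 days
Days remaining in January: 19
After January: 80 days still to add
February 2006: 28 days, 52 remaining
March 2006: 31 days, 21 remaining
April 2006 has 30 days, need 21
Result: 2006-04-21

2006-04-21


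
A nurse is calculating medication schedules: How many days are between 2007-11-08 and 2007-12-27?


Start date: 2007-11-08
End date: 2007-12-27
Nov 2007: +23 days
Dec 2007: +26 days
Total: 49 days

49


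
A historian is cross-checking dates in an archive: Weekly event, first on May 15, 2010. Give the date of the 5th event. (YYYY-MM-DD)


First occurrence: 2010-05-15 (occurrence 1)
Each occurrence is 7 days after the previous.
Occurrence 5 is 4 weeks after the first.
4 weeks = 28 days
2010-05-15 + 28 days = 2010-06-12

2010-06-12


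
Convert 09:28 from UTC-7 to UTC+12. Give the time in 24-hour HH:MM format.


Local time: 09:28 at UTC-7 (offset -7h)
Target zone: UTC+12 (offset 12h)
Difference: 12 - (-7) = 19 hours
Calculation: 9 + (19) = 28
Wraparound: (28) mod 24 = 4
Result: 04:28

04:28


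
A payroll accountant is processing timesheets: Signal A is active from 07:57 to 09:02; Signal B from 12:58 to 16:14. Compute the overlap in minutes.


Interval A: [477, 542] minutes from midnight
Interval B: [778, 974] minutes from midnight
Overlap start = max(477, 778) = 778
Overlap end = min(542, 974) = 542
End <= start, so the intervals do not overlap: 0 minutes

0


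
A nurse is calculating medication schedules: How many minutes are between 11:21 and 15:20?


Start time: 11:21 = 681 minutes from midnight
End time: 15:20 = 920 minutes from midnight
Difference: 920 - 681 = 239 minutes
That is 3 hours and 59 minutes

239


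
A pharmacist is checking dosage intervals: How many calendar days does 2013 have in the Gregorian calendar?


Year: 2013
Check leap year rules:
Divisible by 4? No
2013 is not a leap year
Days: 365

365


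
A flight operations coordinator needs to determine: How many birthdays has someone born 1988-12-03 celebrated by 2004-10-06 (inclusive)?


Birth: 1988-12-03
Reference: 2004-10-06
Year difference: 2004 - 1988 = 16
Has birthday (12-03) occurred by 10-06? No
Birthday not yet reached this year -> subtract 1
Age in full years: 15

15


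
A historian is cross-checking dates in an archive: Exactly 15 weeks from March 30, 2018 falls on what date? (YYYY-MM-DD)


Start: 2018-03-30
Weeks to add: 15
Convert to days: 15 x 7 = 105 days
Add 105 days to 2018-03-30
Result: 2018-07-13

2018-07-13


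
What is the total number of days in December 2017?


Month: December
Year: 2017
December is a 31-day month
Total: 31 days

31


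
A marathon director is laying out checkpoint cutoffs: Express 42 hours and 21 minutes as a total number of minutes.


Hours: 42
Extra minutes: 21
Minutes per hour: 60
Hours to minutes: 42 x 60 = 2520
Total: 2520 + 21 = 2541

2541


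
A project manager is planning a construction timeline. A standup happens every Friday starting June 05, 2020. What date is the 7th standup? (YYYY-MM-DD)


First occurrence: 2020-06-05 (occurrence 1)
Each occurrence is 7 days after the previous.
Occurrence 7 is 6 weeks after the first.
6 weeks = 42 days
2020-06-05 + 42 days = 2020-07-17

2020-07-17


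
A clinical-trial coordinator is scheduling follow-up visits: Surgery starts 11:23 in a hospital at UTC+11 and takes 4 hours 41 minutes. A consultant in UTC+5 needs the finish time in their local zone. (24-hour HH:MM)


Start: 11:23 in UTC+11
Step 1 - add duration:
  minutes: 23 + 41 = 64 (carry 1h)
  hours: 11 + 4 + 1 = 16
  end in UTC+11: 16:04
Step 2 - convert UTC+11 -> UTC+5:
  offset difference: 5 - (11) = -6 hours
  16 + (-6) = 10 -> mod 24 = 10
Result: 10:04 in UTC+5

10:04


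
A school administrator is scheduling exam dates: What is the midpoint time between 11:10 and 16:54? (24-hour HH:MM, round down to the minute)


Start time: 11:10 = 670 minutes from midnight
End time: 16:54 = 1014 minutes from midnight
Sum: 670 + 1014 = 1684
Midpoint: 1684 / 2 = 842 minutes
Convert: 842 / 60 = 14 hours, 2 minutes
Result: 14:02

14:02


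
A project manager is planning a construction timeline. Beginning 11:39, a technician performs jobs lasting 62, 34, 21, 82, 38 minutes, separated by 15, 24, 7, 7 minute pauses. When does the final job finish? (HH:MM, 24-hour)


Start: 11:39 = 699 min from midnight
  after task 1 (62 min): 12:41
  after break (15 min): 12:56
  after task 2 (34 min): 13:30
  after break (24 min): 13:54
  after task 3 (21 min): 14:15
  after break (7 min): 14:22
  after task 4 (82 min): 15:44
  after break (7 min): 15:51
  after task 5 (38 min): 16:29
Total elapsed: 290 minutes
End time: 16:29

16:29


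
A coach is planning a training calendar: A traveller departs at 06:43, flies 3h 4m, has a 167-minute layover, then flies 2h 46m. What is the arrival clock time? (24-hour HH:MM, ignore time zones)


Depart: 06:43
Leg 1: +184 min -> 09:47
Layover: +167 min -> 12:34
Leg 2: +166 min -> 15:20
Total travel: 517 minutes = 8h 37m
Arrival: 15:20

15:20


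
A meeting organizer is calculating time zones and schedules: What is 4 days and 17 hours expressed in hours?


Days: 4
Extra hours: 17
Hours per day: 24
Days to hours: 4 x 24 = 96
Total: 96 + 17 = 113

113


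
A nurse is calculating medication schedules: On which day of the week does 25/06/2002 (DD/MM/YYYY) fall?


Date: 2002-06-25
January 1, 2002 is a Tuesday
Day of year: 176
Offset from Jan 1: 175 days
175 mod 7 = 0
Result: Tuesday

Tuesday


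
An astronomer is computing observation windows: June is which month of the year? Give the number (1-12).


Calendar month order:
5. May
6. June <--
7. July
June is month number 6

6


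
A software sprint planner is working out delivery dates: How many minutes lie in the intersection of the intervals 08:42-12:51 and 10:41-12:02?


Interval A: [522, 771] minutes from midnight
Interval B: [641, 722] minutes from midnight
Overlap start = max(522, 641) = 641
Overlap end = min(771, 722) = 722
Overlap = 722 - 641 = 81 minutes

81


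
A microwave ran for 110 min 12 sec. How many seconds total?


Minutes: 110
Extra seconds: 12
Seconds per minute: 60
Minutes to seconds: 110 x 60 = 6600
Total: 6600 + 12 = 6612

6612


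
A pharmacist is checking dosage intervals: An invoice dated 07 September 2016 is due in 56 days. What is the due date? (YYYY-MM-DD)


Start: 2016-09-07
Adding 56 days
Days remaining in September: 23
After September: 33 days still to add
October 2016: 31 days, 2 remaining
November 2016 has 30 days, need 2
Result: 2016-11-02

2016-11-02


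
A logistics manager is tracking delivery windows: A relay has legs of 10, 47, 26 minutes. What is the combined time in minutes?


Durations: 10, 47, 26
Running sum: 10
+ 47 = 57
+ 26 = 83
Total duration: 83 minutes
That is 1 hours and 23 minutes

83


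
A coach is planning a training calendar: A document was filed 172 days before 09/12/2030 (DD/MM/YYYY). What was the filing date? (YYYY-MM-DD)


Start: 2030-12-09
Subtracting 172 days
Days already passed in December: 9
After going back through December: 163 more days to subtract
November 2030: 30 days, 133 remaining
October 2030: 31 days, 102 remaining
September 2030: 30 days, 72 remaining
August 2030: 31 days, 41 remaining
Result: 2030-06-20

2030-06-20
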